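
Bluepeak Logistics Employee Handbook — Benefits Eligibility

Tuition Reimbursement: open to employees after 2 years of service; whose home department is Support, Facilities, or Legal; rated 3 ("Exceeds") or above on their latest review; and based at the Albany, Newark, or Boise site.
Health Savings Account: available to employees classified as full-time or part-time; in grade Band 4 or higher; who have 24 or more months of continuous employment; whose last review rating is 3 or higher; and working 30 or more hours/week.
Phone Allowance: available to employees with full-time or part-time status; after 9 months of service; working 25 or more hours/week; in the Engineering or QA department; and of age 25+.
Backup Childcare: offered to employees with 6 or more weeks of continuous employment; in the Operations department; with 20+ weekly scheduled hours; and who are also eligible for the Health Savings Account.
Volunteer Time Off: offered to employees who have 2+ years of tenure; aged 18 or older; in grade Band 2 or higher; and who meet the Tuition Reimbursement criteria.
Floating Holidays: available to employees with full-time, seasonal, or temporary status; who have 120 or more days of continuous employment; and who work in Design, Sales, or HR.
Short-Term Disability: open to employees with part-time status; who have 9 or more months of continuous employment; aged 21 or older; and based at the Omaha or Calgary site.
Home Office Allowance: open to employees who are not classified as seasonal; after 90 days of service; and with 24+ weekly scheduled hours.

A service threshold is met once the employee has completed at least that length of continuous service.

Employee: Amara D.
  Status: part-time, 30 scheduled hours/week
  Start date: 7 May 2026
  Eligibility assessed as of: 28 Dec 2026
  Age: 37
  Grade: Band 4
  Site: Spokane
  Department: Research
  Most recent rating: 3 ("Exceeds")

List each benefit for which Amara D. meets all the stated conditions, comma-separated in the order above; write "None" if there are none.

Service from 7 May 2026 to 28 Dec 2026: 235 days.
Tuition Reimbursement — service 235 days < 2 years (≈730 days) ✗ → not eligible.
Health Savings Account — status part-time ✓; grade Band 4 ≥ Band 4 ✓; service 235 days < 24 months (≈720 days) ✗ → not eligible.
Phone Allowance — status part-time ✓; service 235 days < 9 months (≈270 days) ✗ → not eligible.
Backup Childcare — service 235 days ≥ 6 weeks (≈42 days) ✓; dept Research ✗ → not eligible.
Volunteer Time Off — service 235 days < 2 years (≈730 days) ✗ → not eligible.
Floating Holidays — status part-time ✗ (requires full-time, seasonal, or temporary) → not eligible.
Short-Term Disability — status part-time ✓; service 235 days < 9 months (≈270 days) ✗ → not eligible.
Home Office Allowance — status part-time ✓ (not excluded); service 235 days ≥ 90 days ✓; 30 hrs/wk ≥ 24 ✓ → eligible.

Home Office Allowance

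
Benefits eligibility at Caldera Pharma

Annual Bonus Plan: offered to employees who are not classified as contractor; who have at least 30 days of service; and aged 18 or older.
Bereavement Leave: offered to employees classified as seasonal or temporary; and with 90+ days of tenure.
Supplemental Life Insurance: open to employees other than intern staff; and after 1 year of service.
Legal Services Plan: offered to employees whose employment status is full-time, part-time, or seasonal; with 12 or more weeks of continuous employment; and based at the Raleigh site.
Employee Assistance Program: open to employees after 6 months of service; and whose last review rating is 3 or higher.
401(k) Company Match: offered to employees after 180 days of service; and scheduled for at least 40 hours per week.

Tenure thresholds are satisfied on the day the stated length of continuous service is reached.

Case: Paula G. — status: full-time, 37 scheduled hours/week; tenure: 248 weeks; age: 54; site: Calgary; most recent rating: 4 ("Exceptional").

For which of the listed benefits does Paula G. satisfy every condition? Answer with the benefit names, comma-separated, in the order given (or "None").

Annual Bonus Plan, Supplemental Life Insurance, Employee Assistance Program

Annual Bonus Plan — status full-time ✓ (not excluded); service 248 weeks ≥ 30 days ✓; age 54 ≥ 18 ✓ → eligible.
Bereavement Leave — status full-time ✗ (requires seasonal or temporary) → not eligible.
Supplemental Life Insurance — status full-time ✓ (not excluded); service 248 weeks ≥ 1 year (≈365 days) ✓ → eligible.
Legal Services Plan — status full-time ✓; service 248 weeks ≥ 12 weeks ✓; site Calgary ✗ (not Raleigh) → not eligible.
Employee Assistance Program — service 248 weeks ≥ 6 months (≈180 days) ✓; rating 4 ≥ 3 ✓ → eligible.
401(k) Company Match — service 248 weeks ≥ 180 days ✓; 37 hrs/wk < 40 ✗ → not eligible.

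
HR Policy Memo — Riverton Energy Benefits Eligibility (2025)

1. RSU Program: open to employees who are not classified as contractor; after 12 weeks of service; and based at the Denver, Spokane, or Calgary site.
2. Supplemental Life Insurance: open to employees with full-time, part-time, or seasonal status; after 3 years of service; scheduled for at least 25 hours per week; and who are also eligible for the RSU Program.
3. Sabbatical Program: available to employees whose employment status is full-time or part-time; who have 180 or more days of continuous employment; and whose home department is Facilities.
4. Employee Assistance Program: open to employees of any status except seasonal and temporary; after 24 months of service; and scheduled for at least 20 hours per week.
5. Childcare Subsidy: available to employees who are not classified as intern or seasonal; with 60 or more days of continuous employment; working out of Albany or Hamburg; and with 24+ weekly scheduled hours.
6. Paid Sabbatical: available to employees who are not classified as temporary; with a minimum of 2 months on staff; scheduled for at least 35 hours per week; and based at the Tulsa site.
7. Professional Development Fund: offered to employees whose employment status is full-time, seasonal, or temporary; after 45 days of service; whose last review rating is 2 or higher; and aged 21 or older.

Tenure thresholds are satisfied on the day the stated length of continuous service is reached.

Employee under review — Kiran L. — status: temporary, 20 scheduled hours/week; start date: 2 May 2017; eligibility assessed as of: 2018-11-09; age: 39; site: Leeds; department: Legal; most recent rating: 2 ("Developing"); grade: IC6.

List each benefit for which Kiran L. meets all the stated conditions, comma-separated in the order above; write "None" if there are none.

Professional Development Fund

Service from 2 May 2017 to 2018-11-09: 556 days.
RSU Program — status temporary ✓ (not excluded); service 556 days ≥ 12 weeks (≈84 days) ✓; site Leeds ✗ (not Denver, Spokane, or Calgary) → not eligible.
Supplemental Life Insurance — status temporary ✗ (requires full-time, part-time, or seasonal) → not eligible.
Sabbatical Program — status temporary ✗ (requires full-time or part-time) → not eligible.
Employee Assistance Program — status temporary ✗ (excluded) → not eligible.
Childcare Subsidy — status temporary ✓ (not excluded); service 556 days ≥ 60 days ✓; site Leeds ✗ (not Albany or Hamburg) → not eligible.
Paid Sabbatical — status temporary ✗ (excluded) → not eligible.
Professional Development Fund — status temporary ✓; service 556 days ≥ 45 days ✓; rating 2 ≥ 2 ✓; age 39 ≥ 21 ✓ → eligible.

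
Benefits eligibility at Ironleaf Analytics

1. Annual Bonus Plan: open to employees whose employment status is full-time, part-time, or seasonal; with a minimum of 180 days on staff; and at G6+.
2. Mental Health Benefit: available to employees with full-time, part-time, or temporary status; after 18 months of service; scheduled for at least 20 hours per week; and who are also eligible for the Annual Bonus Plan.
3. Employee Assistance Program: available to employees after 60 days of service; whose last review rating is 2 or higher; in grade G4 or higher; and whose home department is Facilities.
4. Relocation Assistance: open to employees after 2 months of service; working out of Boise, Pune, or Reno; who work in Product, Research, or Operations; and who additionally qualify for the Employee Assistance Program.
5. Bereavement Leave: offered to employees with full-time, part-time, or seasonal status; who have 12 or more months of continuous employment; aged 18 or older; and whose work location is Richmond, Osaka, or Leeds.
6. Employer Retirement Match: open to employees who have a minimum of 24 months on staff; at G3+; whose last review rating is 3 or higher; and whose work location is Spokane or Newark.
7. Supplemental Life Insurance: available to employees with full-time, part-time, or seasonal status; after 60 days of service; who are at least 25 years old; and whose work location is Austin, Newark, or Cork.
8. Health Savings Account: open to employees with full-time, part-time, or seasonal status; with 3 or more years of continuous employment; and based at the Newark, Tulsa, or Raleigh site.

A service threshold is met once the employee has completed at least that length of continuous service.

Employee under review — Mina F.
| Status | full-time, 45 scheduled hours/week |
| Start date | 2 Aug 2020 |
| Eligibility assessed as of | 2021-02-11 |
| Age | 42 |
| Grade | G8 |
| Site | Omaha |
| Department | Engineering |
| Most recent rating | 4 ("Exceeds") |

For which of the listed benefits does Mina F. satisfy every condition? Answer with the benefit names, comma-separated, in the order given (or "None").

Annual Bonus Plan

Service from 2 Aug 2020 to 2021-02-11: 193 days.
Annual Bonus Plan — status full-time ✓; service 193 days ≥ 180 days ✓; grade G8 ≥ G6 ✓ → eligible.
Mental Health Benefit — status full-time ✓; service 193 days < 18 months (≈540 days) ✗ → not eligible.
Employee Assistance Program — service 193 days ≥ 60 days ✓; rating 4 ≥ 2 ✓; grade G8 ≥ G4 ✓; dept Engineering ✗ → not eligible.
Relocation Assistance — service 193 days ≥ 2 months (≈60 days) ✓; site Omaha ✗ (not Boise, Pune, or Reno) → not eligible.
Bereavement Leave — status full-time ✓; service 193 days < 12 months (≈360 days) ✗ → not eligible.
Employer Retirement Match — service 193 days < 24 months (≈720 days) ✗ → not eligible.
Supplemental Life Insurance — status full-time ✓; service 193 days ≥ 60 days ✓; age 42 ≥ 25 ✓; site Omaha ✗ (not Austin, Newark, or Cork) → not eligible.
Health Savings Account — status full-time ✓; service 193 days < 3 years (≈1095 days) ✗ → not eligible.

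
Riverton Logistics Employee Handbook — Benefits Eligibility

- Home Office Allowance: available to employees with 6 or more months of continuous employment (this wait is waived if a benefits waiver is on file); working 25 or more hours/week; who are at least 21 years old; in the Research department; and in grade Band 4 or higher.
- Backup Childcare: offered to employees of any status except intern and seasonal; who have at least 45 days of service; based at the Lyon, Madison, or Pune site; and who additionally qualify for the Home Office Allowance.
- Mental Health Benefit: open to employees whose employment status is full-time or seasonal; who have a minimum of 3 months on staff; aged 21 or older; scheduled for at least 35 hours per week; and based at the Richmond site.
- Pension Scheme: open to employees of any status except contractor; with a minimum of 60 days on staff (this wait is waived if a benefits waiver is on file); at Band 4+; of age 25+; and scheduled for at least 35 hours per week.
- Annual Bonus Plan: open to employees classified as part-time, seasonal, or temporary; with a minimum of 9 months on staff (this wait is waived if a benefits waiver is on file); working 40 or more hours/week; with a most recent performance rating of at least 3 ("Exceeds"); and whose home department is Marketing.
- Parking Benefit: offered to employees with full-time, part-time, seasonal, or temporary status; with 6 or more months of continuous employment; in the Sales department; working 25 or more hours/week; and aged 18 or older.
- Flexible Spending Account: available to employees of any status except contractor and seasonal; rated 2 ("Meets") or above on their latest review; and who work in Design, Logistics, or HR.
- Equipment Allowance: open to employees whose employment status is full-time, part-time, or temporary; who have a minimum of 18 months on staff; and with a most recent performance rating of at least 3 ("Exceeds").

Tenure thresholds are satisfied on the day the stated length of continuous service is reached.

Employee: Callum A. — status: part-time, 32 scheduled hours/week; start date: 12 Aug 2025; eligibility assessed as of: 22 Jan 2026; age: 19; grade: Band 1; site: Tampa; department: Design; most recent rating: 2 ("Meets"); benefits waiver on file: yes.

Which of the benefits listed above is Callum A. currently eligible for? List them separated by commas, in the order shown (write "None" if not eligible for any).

Flexible Spending Account

Service from 12 Aug 2025 to 22 Jan 2026: 163 days.
Home Office Allowance — benefits waiver on file ✓; 32 hrs/wk ≥ 25 ✓; age 19 < 21 ✗ → not eligible.
Backup Childcare — status part-time ✓ (not excluded); service 163 days ≥ 45 days ✓; site Tampa ✗ (not Lyon, Madison, or Pune) → not eligible.
Mental Health Benefit — status part-time ✗ (requires full-time or seasonal) → not eligible.
Pension Scheme — status part-time ✓ (not excluded); benefits waiver on file ✓; grade Band 1 < Band 4 ✗ → not eligible.
Annual Bonus Plan — status part-time ✓; benefits waiver on file ✓; 32 hrs/wk < 40 ✗ → not eligible.
Parking Benefit — status part-time ✓; service 163 days < 6 months (≈180 days) ✗ → not eligible.
Flexible Spending Account — status part-time ✓ (not excluded); rating 2 ≥ 2 ✓; dept Design ✓ → eligible.
Equipment Allowance — status part-time ✓; service 163 days < 18 months (≈540 days) ✗ → not eligible.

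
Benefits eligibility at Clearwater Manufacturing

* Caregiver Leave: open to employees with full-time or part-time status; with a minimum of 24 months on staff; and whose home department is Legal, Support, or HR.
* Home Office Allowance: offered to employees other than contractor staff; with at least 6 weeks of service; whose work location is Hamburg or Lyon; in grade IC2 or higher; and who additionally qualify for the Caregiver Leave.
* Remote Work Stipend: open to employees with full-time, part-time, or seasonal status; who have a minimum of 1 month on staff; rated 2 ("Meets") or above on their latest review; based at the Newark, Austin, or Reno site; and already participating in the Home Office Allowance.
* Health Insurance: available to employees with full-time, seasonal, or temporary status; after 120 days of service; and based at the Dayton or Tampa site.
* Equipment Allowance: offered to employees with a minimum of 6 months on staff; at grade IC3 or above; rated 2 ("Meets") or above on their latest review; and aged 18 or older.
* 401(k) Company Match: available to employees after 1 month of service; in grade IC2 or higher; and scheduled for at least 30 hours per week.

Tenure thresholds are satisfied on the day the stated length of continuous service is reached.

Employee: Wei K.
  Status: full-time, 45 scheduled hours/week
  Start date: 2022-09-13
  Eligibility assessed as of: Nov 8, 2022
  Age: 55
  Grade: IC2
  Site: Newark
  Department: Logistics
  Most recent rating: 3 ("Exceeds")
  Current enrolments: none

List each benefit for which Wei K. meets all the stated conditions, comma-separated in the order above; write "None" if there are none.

401(k) Company Match

Service from 2022-09-13 to Nov 8, 2022: 56 days.
Caregiver Leave — status full-time ✓; service 56 days < 24 months (≈720 days) ✗ → not eligible.
Home Office Allowance — status full-time ✓ (not excluded); service 56 days ≥ 6 weeks (≈42 days) ✓; site Newark ✗ (not Hamburg or Lyon) → not eligible.
Remote Work Stipend — status full-time ✓; service 56 days ≥ 1 month (≈30 days) ✓; rating 3 ≥ 2 ✓; site Newark ✓; not enrolled in Home Office Allowance ✗ → not eligible.
Health Insurance — status full-time ✓; service 56 days < 120 days ✗ → not eligible.
Equipment Allowance — service 56 days < 6 months (≈180 days) ✗ → not eligible.
401(k) Company Match — service 56 days ≥ 1 month (≈30 days) ✓; grade IC2 ≥ IC2 ✓; 45 hrs/wk ≥ 30 ✓ → eligible.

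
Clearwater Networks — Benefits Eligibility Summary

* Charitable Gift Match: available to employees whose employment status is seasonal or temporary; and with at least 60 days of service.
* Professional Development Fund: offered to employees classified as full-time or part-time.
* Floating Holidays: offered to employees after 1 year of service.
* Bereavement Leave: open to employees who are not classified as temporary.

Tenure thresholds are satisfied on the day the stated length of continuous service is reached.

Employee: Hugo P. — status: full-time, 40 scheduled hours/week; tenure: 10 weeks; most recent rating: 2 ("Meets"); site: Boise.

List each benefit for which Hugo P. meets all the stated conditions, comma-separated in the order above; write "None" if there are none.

Professional Development Fund, Bereavement Leave

Charitable Gift Match — status full-time ✗ (requires seasonal or temporary) → not eligible.
Professional Development Fund — status full-time ✓ → eligible.
Floating Holidays — service 10 weeks < 1 year (≈365 days) ✗ → not eligible.
Bereavement Leave — status full-time ✓ (not excluded) → eligible.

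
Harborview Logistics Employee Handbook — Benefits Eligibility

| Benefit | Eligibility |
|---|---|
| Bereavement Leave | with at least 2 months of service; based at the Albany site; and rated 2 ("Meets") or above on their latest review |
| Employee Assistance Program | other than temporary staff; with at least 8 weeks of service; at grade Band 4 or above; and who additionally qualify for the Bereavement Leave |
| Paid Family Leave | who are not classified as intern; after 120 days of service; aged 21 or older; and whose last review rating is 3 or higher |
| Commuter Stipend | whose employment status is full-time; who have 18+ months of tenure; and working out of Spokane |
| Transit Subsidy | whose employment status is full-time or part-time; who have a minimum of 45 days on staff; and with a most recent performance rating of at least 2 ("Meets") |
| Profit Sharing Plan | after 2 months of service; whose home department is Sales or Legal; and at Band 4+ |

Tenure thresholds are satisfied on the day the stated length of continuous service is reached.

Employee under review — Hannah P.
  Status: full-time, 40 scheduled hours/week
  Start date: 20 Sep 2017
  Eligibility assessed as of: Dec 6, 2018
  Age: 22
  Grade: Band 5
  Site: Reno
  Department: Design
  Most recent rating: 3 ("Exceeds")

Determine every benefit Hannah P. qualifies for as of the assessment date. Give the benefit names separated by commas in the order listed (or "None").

Paid Family Leave, Transit Subsidy

Service from 20 Sep 2017 to Dec 6, 2018: 442 days.
Bereavement Leave — service 442 days ≥ 2 months (≈60 days) ✓; site Reno ✗ (not Albany) → not eligible.
Employee Assistance Program — status full-time ✓ (not excluded); service 442 days ≥ 8 weeks (≈56 days) ✓; grade Band 5 ≥ Band 4 ✓; not eligible for Bereavement Leave ✗ → not eligible.
Paid Family Leave — status full-time ✓ (not excluded); service 442 days ≥ 120 days ✓; age 22 ≥ 21 ✓; rating 3 ≥ 3 ✓ → eligible.
Commuter Stipend — status full-time ✓; service 442 days < 18 months (≈540 days) ✗ → not eligible.
Transit Subsidy — status full-time ✓; service 442 days ≥ 45 days ✓; rating 3 ≥ 2 ✓ → eligible.
Profit Sharing Plan — service 442 days ≥ 2 months (≈60 days) ✓; dept Design ✗ → not eligible.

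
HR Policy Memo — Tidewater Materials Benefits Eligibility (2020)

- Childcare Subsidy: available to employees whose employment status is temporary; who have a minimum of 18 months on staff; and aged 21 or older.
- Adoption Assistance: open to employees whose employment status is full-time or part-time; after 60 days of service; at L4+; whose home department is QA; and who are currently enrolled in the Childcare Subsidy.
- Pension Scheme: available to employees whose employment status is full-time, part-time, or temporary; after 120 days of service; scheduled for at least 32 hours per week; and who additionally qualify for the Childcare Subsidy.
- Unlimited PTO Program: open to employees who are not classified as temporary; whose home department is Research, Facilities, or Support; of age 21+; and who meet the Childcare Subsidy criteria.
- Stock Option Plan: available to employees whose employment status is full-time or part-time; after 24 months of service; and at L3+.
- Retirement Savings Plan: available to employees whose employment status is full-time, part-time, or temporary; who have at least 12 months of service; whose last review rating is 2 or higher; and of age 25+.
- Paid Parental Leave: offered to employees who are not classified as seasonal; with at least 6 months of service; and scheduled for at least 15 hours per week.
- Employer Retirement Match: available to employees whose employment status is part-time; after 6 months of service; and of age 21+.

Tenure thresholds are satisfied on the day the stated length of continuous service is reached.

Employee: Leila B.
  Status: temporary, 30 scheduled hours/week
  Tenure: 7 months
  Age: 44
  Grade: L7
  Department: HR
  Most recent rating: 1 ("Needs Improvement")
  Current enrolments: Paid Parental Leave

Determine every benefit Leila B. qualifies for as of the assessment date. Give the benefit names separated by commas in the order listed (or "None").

Paid Parental Leave

Childcare Subsidy — status temporary ✓; service 7 months < 18 months ✗ → not eligible.
Adoption Assistance — status temporary ✗ (requires full-time or part-time) → not eligible.
Pension Scheme — status temporary ✓; service 7 months ≥ 120 days ✓; 30 hrs/wk < 32 ✗ → not eligible.
Unlimited PTO Program — status temporary ✗ (excluded) → not eligible.
Stock Option Plan — status temporary ✗ (requires full-time or part-time) → not eligible.
Retirement Savings Plan — status temporary ✓; service 7 months < 12 months ✗ → not eligible.
Paid Parental Leave — status temporary ✓ (not excluded); service 7 months ≥ 6 months ✓; 30 hrs/wk ≥ 15 ✓ → eligible.
Employer Retirement Match — status temporary ✗ (requires part-time) → not eligible.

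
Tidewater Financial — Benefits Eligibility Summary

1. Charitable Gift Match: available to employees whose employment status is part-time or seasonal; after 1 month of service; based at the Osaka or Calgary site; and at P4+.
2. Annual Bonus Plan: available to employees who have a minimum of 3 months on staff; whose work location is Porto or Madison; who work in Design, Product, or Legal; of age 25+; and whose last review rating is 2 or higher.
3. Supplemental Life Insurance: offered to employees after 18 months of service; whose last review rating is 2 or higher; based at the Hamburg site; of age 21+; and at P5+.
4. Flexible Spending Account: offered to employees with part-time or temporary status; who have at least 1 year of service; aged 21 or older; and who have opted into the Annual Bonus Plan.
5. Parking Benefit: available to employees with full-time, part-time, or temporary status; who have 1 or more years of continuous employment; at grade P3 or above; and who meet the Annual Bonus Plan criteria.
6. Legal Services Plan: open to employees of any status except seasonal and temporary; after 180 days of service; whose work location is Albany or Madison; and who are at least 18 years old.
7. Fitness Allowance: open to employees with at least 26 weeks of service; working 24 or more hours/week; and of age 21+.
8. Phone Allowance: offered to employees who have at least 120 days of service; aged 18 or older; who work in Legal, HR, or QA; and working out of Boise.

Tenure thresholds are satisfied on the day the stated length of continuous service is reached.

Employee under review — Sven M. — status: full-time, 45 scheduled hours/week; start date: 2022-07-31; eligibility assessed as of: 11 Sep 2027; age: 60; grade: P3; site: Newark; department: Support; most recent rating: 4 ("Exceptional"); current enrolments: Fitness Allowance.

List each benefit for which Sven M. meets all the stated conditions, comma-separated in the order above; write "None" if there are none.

Fitness Allowance

Service from 2022-07-31 to 11 Sep 2027: 1868 days.
Charitable Gift Match — status full-time ✗ (requires part-time or seasonal) → not eligible.
Annual Bonus Plan — service 1868 days ≥ 3 months (≈90 days) ✓; site Newark ✗ (not Porto or Madison) → not eligible.
Supplemental Life Insurance — service 1868 days ≥ 18 months (≈540 days) ✓; rating 4 ≥ 2 ✓; site Newark ✗ (not Hamburg) → not eligible.
Flexible Spending Account — status full-time ✗ (requires part-time or temporary) → not eligible.
Parking Benefit — status full-time ✓; service 1868 days ≥ 1 year (≈365 days) ✓; grade P3 ≥ P3 ✓; not eligible for Annual Bonus Plan ✗ → not eligible.
Legal Services Plan — status full-time ✓ (not excluded); service 1868 days ≥ 180 days ✓; site Newark ✗ (not Albany or Madison) → not eligible.
Fitness Allowance — service 1868 days ≥ 26 weeks (≈182 days) ✓; 45 hrs/wk ≥ 24 ✓; age 60 ≥ 21 ✓ → eligible.
Phone Allowance — service 1868 days ≥ 120 days ✓; age 60 ≥ 18 ✓; dept Support ✗ → not eligible.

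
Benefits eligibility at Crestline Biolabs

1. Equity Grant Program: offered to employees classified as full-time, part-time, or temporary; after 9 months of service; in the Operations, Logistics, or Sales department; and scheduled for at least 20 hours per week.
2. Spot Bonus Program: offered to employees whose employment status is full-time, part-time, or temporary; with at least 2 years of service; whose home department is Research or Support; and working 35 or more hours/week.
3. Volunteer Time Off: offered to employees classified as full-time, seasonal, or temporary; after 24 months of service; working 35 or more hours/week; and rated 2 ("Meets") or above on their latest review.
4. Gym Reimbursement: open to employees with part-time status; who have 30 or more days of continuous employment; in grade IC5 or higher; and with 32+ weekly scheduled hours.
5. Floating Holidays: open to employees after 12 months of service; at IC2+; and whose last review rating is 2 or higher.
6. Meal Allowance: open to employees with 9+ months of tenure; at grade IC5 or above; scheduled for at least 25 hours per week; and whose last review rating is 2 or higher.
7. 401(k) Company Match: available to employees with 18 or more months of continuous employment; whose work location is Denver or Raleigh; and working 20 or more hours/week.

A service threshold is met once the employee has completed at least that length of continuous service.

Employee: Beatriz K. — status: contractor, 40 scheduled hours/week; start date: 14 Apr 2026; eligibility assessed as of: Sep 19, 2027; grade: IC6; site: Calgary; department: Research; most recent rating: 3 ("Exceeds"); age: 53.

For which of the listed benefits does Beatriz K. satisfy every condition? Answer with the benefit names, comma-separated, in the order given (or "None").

Floating Holidays, Meal Allowance

Service from 14 Apr 2026 to Sep 19, 2027: 523 days.
Equity Grant Program — status contractor ✗ (requires full-time, part-time, or temporary) → not eligible.
Spot Bonus Program — status contractor ✗ (requires full-time, part-time, or temporary) → not eligible.
Volunteer Time Off — status contractor ✗ (requires full-time, seasonal, or temporary) → not eligible.
Gym Reimbursement — status contractor ✗ (requires part-time) → not eligible.
Floating Holidays — service 523 days ≥ 12 months (≈360 days) ✓; grade IC6 ≥ IC2 ✓; rating 3 ≥ 2 ✓ → eligible.
Meal Allowance — service 523 days ≥ 9 months (≈270 days) ✓; grade IC6 ≥ IC5 ✓; 40 hrs/wk ≥ 25 ✓; rating 3 ≥ 2 ✓ → eligible.
401(k) Company Match — service 523 days < 18 months (≈540 days) ✗ → not eligible.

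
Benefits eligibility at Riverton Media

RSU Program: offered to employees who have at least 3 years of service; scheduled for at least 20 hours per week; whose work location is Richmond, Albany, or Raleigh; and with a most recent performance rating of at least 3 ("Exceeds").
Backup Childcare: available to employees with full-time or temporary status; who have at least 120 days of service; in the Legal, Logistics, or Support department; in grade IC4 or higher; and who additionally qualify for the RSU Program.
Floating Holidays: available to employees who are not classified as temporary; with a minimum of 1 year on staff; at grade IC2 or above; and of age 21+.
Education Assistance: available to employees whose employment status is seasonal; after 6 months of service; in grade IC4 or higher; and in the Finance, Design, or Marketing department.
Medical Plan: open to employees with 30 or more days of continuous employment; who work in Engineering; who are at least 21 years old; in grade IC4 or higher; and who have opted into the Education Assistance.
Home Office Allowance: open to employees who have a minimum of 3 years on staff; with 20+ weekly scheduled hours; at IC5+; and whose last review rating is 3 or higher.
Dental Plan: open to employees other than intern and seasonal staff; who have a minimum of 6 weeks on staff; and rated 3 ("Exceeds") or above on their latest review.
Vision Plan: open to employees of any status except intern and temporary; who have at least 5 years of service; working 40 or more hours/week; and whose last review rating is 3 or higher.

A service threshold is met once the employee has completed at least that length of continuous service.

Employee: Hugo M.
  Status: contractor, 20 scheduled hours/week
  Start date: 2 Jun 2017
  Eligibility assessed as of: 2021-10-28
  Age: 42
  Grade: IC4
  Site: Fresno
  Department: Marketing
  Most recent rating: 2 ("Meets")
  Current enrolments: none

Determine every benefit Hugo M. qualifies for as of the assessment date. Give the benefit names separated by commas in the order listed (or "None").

Floating Holidays

Service from 2 Jun 2017 to 2021-10-28: 1609 days.
RSU Program — service 1609 days ≥ 3 years (≈1095 days) ✓; 20 hrs/wk ≥ 20 ✓; site Fresno ✗ (not Richmond, Albany, or Raleigh) → not eligible.
Backup Childcare — status contractor ✗ (requires full-time or temporary) → not eligible.
Floating Holidays — status contractor ✓ (not excluded); service 1609 days ≥ 1 year (≈365 days) ✓; grade IC4 ≥ IC2 ✓; age 42 ≥ 21 ✓ → eligible.
Education Assistance — status contractor ✗ (requires seasonal) → not eligible.
Medical Plan — service 1609 days ≥ 30 days ✓; dept Marketing ✗ → not eligible.
Home Office Allowance — service 1609 days ≥ 3 years (≈1095 days) ✓; 20 hrs/wk ≥ 20 ✓; grade IC4 < IC5 ✗ → not eligible.
Dental Plan — status contractor ✓ (not excluded); service 1609 days ≥ 6 weeks (≈42 days) ✓; rating 2 < 3 ✗ → not eligible.
Vision Plan — status contractor ✓ (not excluded); service 1609 days < 5 years (≈1825 days) ✗ → not eligible.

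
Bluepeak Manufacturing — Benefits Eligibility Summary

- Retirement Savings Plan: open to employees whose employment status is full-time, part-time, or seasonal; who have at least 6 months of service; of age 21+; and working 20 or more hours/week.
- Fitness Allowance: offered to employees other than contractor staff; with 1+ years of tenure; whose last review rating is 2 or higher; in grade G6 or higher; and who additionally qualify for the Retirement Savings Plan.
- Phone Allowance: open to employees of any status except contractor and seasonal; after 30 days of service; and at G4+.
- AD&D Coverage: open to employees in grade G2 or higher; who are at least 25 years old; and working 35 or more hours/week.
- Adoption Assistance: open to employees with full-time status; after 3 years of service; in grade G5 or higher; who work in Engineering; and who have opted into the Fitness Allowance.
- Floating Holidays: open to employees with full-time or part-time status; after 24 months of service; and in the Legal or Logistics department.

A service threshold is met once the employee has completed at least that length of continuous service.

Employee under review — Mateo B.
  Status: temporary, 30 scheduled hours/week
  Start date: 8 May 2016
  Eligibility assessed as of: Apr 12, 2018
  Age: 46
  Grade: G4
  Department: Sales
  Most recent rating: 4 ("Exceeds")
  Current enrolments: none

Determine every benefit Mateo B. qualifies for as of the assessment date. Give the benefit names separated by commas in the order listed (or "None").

Phone Allowance

Service from 8 May 2016 to Apr 12, 2018: 704 days.
Retirement Savings Plan — status temporary ✗ (requires full-time, part-time, or seasonal) → not eligible.
Fitness Allowance — status temporary ✓ (not excluded); service 704 days ≥ 1 year (≈365 days) ✓; rating 4 ≥ 2 ✓; grade G4 < G6 ✗ → not eligible.
Phone Allowance — status temporary ✓ (not excluded); service 704 days ≥ 30 days ✓; grade G4 ≥ G4 ✓ → eligible.
AD&D Coverage — grade G4 ≥ G2 ✓; age 46 ≥ 25 ✓; 30 hrs/wk < 35 ✗ → not eligible.
Adoption Assistance — status temporary ✗ (requires full-time) → not eligible.
Floating Holidays — status temporary ✗ (requires full-time or part-time) → not eligible.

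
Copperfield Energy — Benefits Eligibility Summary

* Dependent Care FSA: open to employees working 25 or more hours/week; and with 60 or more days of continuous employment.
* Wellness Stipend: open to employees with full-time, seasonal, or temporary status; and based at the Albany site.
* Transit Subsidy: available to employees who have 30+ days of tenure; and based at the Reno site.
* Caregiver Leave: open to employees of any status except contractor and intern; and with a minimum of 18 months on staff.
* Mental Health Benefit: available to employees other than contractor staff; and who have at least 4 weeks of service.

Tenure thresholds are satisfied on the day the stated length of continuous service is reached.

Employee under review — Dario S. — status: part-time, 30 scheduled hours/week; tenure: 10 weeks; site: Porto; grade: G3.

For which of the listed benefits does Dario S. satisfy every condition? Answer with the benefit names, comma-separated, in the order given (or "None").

Dependent Care FSA, Mental Health Benefit

Dependent Care FSA — 30 hrs/wk ≥ 25 ✓; service 10 weeks ≥ 60 days ✓ → eligible.
Wellness Stipend — status part-time ✗ (requires full-time, seasonal, or temporary) → not eligible.
Transit Subsidy — service 10 weeks ≥ 30 days ✓; site Porto ✗ (not Reno) → not eligible.
Caregiver Leave — status part-time ✓ (not excluded); service 10 weeks < 18 months (≈540 days) ✗ → not eligible.
Mental Health Benefit — status part-time ✓ (not excluded); service 10 weeks ≥ 4 weeks ✓ → eligible.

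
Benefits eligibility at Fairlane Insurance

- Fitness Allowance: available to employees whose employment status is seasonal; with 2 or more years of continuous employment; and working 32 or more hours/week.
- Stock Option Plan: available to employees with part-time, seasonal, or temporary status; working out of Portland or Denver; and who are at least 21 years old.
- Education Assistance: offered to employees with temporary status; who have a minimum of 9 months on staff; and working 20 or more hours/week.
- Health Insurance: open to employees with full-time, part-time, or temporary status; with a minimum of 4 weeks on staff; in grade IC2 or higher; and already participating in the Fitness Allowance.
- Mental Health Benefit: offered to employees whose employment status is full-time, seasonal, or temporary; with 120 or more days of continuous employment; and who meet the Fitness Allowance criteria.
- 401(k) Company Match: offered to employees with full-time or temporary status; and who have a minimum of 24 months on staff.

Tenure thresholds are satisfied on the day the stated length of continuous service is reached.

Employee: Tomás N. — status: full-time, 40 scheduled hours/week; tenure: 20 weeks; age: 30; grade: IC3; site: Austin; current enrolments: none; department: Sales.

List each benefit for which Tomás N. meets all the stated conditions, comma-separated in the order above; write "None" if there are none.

Fitness Allowance — status full-time ✗ (requires seasonal) → not eligible.
Stock Option Plan — status full-time ✗ (requires part-time, seasonal, or temporary) → not eligible.
Education Assistance — status full-time ✗ (requires temporary) → not eligible.
Health Insurance — status full-time ✓; service 20 weeks ≥ 4 weeks ✓; grade IC3 ≥ IC2 ✓; not enrolled in Fitness Allowance ✗ → not eligible.
Mental Health Benefit — status full-time ✓; service 20 weeks ≥ 120 days ✓; not eligible for Fitness Allowance ✗ → not eligible.
401(k) Company Match — status full-time ✓; service 20 weeks < 24 months (≈720 days) ✗ → not eligible.

None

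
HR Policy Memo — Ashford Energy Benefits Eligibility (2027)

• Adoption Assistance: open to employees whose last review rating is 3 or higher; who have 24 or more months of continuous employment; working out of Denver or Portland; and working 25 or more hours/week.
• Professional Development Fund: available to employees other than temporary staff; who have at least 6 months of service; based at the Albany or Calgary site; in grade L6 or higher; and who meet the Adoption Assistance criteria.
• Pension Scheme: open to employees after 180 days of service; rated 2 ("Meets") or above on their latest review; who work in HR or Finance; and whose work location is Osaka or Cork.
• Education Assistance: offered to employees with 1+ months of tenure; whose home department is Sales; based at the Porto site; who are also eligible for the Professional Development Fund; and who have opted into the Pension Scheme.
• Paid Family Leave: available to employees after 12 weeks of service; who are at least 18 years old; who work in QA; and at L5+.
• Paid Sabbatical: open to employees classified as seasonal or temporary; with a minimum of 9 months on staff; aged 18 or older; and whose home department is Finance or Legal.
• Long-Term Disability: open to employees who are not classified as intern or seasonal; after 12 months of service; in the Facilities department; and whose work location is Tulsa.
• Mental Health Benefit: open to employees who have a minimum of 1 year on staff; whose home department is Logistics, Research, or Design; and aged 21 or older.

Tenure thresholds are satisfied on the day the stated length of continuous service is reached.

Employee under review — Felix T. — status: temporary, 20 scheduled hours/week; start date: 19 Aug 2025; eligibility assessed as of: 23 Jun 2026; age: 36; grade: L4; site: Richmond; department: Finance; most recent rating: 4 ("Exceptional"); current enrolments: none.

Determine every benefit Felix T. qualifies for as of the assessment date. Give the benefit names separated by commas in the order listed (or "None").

Service from 19 Aug 2025 to 23 Jun 2026: 308 days.
Adoption Assistance — rating 4 ≥ 3 ✓; service 308 days < 24 months (≈720 days) ✗ → not eligible.
Professional Development Fund — status temporary ✗ (excluded) → not eligible.
Pension Scheme — service 308 days ≥ 180 days ✓; rating 4 ≥ 2 ✓; dept Finance ✓; site Richmond ✗ (not Osaka or Cork) → not eligible.
Education Assistance — service 308 days ≥ 1 month (≈30 days) ✓; dept Finance ✗ → not eligible.
Paid Family Leave — service 308 days ≥ 12 weeks (≈84 days) ✓; age 36 ≥ 18 ✓; dept Finance ✗ → not eligible.
Paid Sabbatical — status temporary ✓; service 308 days ≥ 9 months (≈270 days) ✓; age 36 ≥ 18 ✓; dept Finance ✓ → eligible.
Long-Term Disability — status temporary ✓ (not excluded); service 308 days < 12 months (≈360 days) ✗ → not eligible.
Mental Health Benefit — service 308 days < 1 year (≈365 days) ✗ → not eligible.

Paid Sabbatical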